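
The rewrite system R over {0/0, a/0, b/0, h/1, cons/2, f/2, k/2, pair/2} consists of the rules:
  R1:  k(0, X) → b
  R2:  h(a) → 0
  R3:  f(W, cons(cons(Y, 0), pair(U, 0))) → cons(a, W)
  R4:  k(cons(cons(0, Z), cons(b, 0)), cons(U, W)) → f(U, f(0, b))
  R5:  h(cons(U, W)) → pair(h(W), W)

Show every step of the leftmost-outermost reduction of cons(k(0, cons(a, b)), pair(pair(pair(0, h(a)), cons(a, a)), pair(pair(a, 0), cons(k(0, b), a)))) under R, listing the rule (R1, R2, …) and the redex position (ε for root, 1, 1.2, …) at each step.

cons(b, pair(pair(pair(0, 0), cons(a, a)), pair(pair(a, 0), cons(b, a))))

1. cons(k(0, cons(a, b)), pair(pair(pair(0, h(a)), cons(a, a)), pair(pair(a, 0), cons(k(0, b), a))))  →  cons(b, pair(pair(pair(0, h(a)), cons(a, a)), pair(pair(a, 0), cons(k(0, b), a))))   [R1 at 1]
2. cons(b, pair(pair(pair(0, h(a)), cons(a, a)), pair(pair(a, 0), cons(k(0, b), a))))  →  cons(b, pair(pair(pair(0, 0), cons(a, a)), pair(pair(a, 0), cons(k(0, b), a))))   [R2 at 2.1.1.2]
3. cons(b, pair(pair(pair(0, 0), cons(a, a)), pair(pair(a, 0), cons(k(0, b), a))))  →  cons(b, pair(pair(pair(0, 0), cons(a, a)), pair(pair(a, 0), cons(b, a))))   [R1 at 2.2.2.1]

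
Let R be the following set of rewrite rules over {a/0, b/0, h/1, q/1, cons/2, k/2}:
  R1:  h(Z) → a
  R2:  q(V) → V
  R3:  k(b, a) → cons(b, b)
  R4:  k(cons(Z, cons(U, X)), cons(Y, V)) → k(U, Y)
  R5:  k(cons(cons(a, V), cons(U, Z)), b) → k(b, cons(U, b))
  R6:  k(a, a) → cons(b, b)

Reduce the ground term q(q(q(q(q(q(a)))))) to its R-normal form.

1. q(q(q(q(q(q(a))))))  →  q(q(q(q(q(a)))))   [R2 at ε]
2. q(q(q(q(q(a)))))  →  q(q(q(q(a))))   [R2 at ε]
3. q(q(q(q(a))))  →  q(q(q(a)))   [R2 at ε]
4. q(q(q(a)))  →  q(q(a))   [R2 at ε]
5. q(q(a))  →  q(a)   [R2 at ε]
6. q(a)  →  a   [R2 at ε]

a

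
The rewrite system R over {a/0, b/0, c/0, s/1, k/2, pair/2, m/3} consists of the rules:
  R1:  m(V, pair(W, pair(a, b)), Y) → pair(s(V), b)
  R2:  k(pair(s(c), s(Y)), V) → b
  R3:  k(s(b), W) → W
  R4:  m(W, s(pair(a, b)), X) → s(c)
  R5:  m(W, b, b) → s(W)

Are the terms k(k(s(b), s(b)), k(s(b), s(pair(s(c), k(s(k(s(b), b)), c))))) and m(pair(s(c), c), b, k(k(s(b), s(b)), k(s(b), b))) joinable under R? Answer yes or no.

yes — NF(t₁) = s(pair(s(c), c)), NF(t₂) = s(pair(s(c), c))

Reduce t₁ = k(k(s(b), s(b)), k(s(b), s(pair(s(c), k(s(k(s(b), b)), c))))):
1. k(k(s(b), s(b)), k(s(b), s(pair(s(c), k(s(k(s(b), b)), c)))))  →  k(s(b), k(s(b), s(pair(s(c), k(s(k(s(b), b)), c)))))   [R3 at 1]
2. k(s(b), k(s(b), s(pair(s(c), k(s(k(s(b), b)), c)))))  →  k(s(b), s(pair(s(c), k(s(k(s(b), b)), c))))   [R3 at ε]
3. k(s(b), s(pair(s(c), k(s(k(s(b), b)), c))))  →  s(pair(s(c), k(s(k(s(b), b)), c)))   [R3 at ε]
4. s(pair(s(c), k(s(k(s(b), b)), c)))  →  s(pair(s(c), k(s(b), c)))   [R3 at 1.2.1.1]
5. s(pair(s(c), k(s(b), c)))  →  s(pair(s(c), c))   [R3 at 1.2]

Reduce t₂ = m(pair(s(c), c), b, k(k(s(b), s(b)), k(s(b), b))):
1. m(pair(s(c), c), b, k(k(s(b), s(b)), k(s(b), b)))  →  m(pair(s(c), c), b, k(s(b), k(s(b), b)))   [R3 at 3.1]
2. m(pair(s(c), c), b, k(s(b), k(s(b), b)))  →  m(pair(s(c), c), b, k(s(b), b))   [R3 at 3]
3. m(pair(s(c), c), b, k(s(b), b))  →  m(pair(s(c), c), b, b)   [R3 at 3]
4. m(pair(s(c), c), b, b)  →  s(pair(s(c), c))   [R5 at ε]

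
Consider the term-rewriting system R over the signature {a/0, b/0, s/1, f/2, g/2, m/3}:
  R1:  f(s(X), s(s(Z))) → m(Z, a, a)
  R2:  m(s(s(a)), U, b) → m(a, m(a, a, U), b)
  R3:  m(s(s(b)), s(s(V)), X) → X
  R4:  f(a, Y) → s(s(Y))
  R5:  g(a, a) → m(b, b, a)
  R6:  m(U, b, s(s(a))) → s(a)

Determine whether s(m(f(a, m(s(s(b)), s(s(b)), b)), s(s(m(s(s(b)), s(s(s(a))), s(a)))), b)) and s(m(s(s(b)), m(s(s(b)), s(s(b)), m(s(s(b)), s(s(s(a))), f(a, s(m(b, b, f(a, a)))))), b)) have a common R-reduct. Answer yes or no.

yes — NF(t₁) = s(b), NF(t₂) = s(b)

Reduce t₁ = s(m(f(a, m(s(s(b)), s(s(b)), b)), s(s(m(s(s(b)), s(s(s(a))), s(a)))), b)):
1. s(m(f(a, m(s(s(b)), s(s(b)), b)), s(s(m(s(s(b)), s(s(s(a))), s(a)))), b))  →  s(m(s(s(m(s(s(b)), s(s(b)), b))), s(s(m(s(s(b)), s(s(s(a))), s(a)))), b))   [R4 at 1.1]
2. s(m(s(s(m(s(s(b)), s(s(b)), b))), s(s(m(s(s(b)), s(s(s(a))), s(a)))), b))  →  s(m(s(s(b)), s(s(m(s(s(b)), s(s(s(a))), s(a)))), b))   [R3 at 1.1.1.1]
3. s(m(s(s(b)), s(s(m(s(s(b)), s(s(s(a))), s(a)))), b))  →  s(b)   [R3 at 1]

Reduce t₂ = s(m(s(s(b)), m(s(s(b)), s(s(b)), m(s(s(b)), s(s(s(a))), f(a, s(m(b, b, f(a, a)))))), b)):
1. s(m(s(s(b)), m(s(s(b)), s(s(b)), m(s(s(b)), s(s(s(a))), f(a, s(m(b, b, f(a, a)))))), b))  →  s(m(s(s(b)), m(s(s(b)), s(s(s(a))), f(a, s(m(b, b, f(a, a))))), b))   [R3 at 1.2]
2. s(m(s(s(b)), m(s(s(b)), s(s(s(a))), f(a, s(m(b, b, f(a, a))))), b))  →  s(m(s(s(b)), f(a, s(m(b, b, f(a, a)))), b))   [R3 at 1.2]
3. s(m(s(s(b)), f(a, s(m(b, b, f(a, a)))), b))  →  s(m(s(s(b)), s(s(s(m(b, b, f(a, a))))), b))   [R4 at 1.2]
4. s(m(s(s(b)), s(s(s(m(b, b, f(a, a))))), b))  →  s(b)   [R3 at 1]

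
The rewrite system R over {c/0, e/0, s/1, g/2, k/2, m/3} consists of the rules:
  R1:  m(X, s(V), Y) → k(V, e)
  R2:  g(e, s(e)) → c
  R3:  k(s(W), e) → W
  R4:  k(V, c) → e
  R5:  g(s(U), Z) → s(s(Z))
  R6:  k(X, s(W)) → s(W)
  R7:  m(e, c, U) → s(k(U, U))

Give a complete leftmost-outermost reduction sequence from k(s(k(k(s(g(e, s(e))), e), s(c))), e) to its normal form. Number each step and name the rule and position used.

1. k(s(k(k(s(g(e, s(e))), e), s(c))), e)  →  k(k(s(g(e, s(e))), e), s(c))   [R3 at ε]
2. k(k(s(g(e, s(e))), e), s(c))  →  s(c)   [R6 at ε]

s(c)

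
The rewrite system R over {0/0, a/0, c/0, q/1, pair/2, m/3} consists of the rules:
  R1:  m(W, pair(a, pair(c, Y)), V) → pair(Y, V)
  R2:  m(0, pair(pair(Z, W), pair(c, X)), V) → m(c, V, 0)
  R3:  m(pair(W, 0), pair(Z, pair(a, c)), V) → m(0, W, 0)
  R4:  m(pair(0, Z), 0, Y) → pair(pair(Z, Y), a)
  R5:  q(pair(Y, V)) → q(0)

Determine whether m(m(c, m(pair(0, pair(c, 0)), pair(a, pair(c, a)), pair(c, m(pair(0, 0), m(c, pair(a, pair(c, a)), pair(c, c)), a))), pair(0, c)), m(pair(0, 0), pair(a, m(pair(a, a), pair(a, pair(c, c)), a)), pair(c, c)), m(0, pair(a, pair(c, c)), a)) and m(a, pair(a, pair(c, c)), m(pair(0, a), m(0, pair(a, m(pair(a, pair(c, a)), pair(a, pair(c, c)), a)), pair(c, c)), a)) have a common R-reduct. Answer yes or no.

yes — NF(t₁) = pair(c, pair(c, a)), NF(t₂) = pair(c, pair(c, a))

Reduce t₁ = m(m(c, m(pair(0, pair(c, 0)), pair(a, pair(c, a)), pair(c, m(pair(0, 0), m(c, pair(a, pair(c, a)), pair(c, c)), a))), pair(0, c)), m(pair(0, 0), pair(a, m(pair(a, a), pair(a, pair(c, c)), a)), pair(c, c)), m(0, pair(a, pair(c, c)), a)):
1. m(m(c, m(pair(0, pair(c, 0)), pair(a, pair(c, a)), pair(c, m(pair(0, 0), m(c, pair(a, pair(c, a)), pair(c, c)), a))), pair(0, c)), m(pair(0, 0), pair(a, m(pair(a, a), pair(a, pair(c, c)), a)), pair(c, c)), m(0, pair(a, pair(c, c)), a))  →  m(m(c, pair(a, pair(c, m(pair(0, 0), m(c, pair(a, pair(c, a)), pair(c, c)), a))), pair(0, c)), m(pair(0, 0), pair(a, m(pair(a, a), pair(a, pair(c, c)), a)), pair(c, c)), m(0, pair(a, pair(c, c)), a))   [R1 at 1.2]
2. m(m(c, pair(a, pair(c, m(pair(0, 0), m(c, pair(a, pair(c, a)), pair(c, c)), a))), pair(0, c)), m(pair(0, 0), pair(a, m(pair(a, a), pair(a, pair(c, c)), a)), pair(c, c)), m(0, pair(a, pair(c, c)), a))  →  m(pair(m(pair(0, 0), m(c, pair(a, pair(c, a)), pair(c, c)), a), pair(0, c)), m(pair(0, 0), pair(a, m(pair(a, a), pair(a, pair(c, c)), a)), pair(c, c)), m(0, pair(a, pair(c, c)), a))   [R1 at 1]
3. m(pair(m(pair(0, 0), m(c, pair(a, pair(c, a)), pair(c, c)), a), pair(0, c)), m(pair(0, 0), pair(a, m(pair(a, a), pair(a, pair(c, c)), a)), pair(c, c)), m(0, pair(a, pair(c, c)), a))  →  m(pair(m(pair(0, 0), pair(a, pair(c, c)), a), pair(0, c)), m(pair(0, 0), pair(a, m(pair(a, a), pair(a, pair(c, c)), a)), pair(c, c)), m(0, pair(a, pair(c, c)), a))   [R1 at 1.1.2]
4. m(pair(m(pair(0, 0), pair(a, pair(c, c)), a), pair(0, c)), m(pair(0, 0), pair(a, m(pair(a, a), pair(a, pair(c, c)), a)), pair(c, c)), m(0, pair(a, pair(c, c)), a))  →  m(pair(pair(c, a), pair(0, c)), m(pair(0, 0), pair(a, m(pair(a, a), pair(a, pair(c, c)), a)), pair(c, c)), m(0, pair(a, pair(c, c)), a))   [R1 at 1.1]
5. m(pair(pair(c, a), pair(0, c)), m(pair(0, 0), pair(a, m(pair(a, a), pair(a, pair(c, c)), a)), pair(c, c)), m(0, pair(a, pair(c, c)), a))  →  m(pair(pair(c, a), pair(0, c)), m(pair(0, 0), pair(a, pair(c, a)), pair(c, c)), m(0, pair(a, pair(c, c)), a))   [R1 at 2.2.2]
6. m(pair(pair(c, a), pair(0, c)), m(pair(0, 0), pair(a, pair(c, a)), pair(c, c)), m(0, pair(a, pair(c, c)), a))  →  m(pair(pair(c, a), pair(0, c)), pair(a, pair(c, c)), m(0, pair(a, pair(c, c)), a))   [R1 at 2]
7. m(pair(pair(c, a), pair(0, c)), pair(a, pair(c, c)), m(0, pair(a, pair(c, c)), a))  →  pair(c, m(0, pair(a, pair(c, c)), a))   [R1 at ε]
8. pair(c, m(0, pair(a, pair(c, c)), a))  →  pair(c, pair(c, a))   [R1 at 2]

Reduce t₂ = m(a, pair(a, pair(c, c)), m(pair(0, a), m(0, pair(a, m(pair(a, pair(c, a)), pair(a, pair(c, c)), a)), pair(c, c)), a)):
1. m(a, pair(a, pair(c, c)), m(pair(0, a), m(0, pair(a, m(pair(a, pair(c, a)), pair(a, pair(c, c)), a)), pair(c, c)), a))  →  pair(c, m(pair(0, a), m(0, pair(a, m(pair(a, pair(c, a)), pair(a, pair(c, c)), a)), pair(c, c)), a))   [R1 at ε]
2. pair(c, m(pair(0, a), m(0, pair(a, m(pair(a, pair(c, a)), pair(a, pair(c, c)), a)), pair(c, c)), a))  →  pair(c, m(pair(0, a), m(0, pair(a, pair(c, a)), pair(c, c)), a))   [R1 at 2.2.2.2]
3. pair(c, m(pair(0, a), m(0, pair(a, pair(c, a)), pair(c, c)), a))  →  pair(c, m(pair(0, a), pair(a, pair(c, c)), a))   [R1 at 2.2]
4. pair(c, m(pair(0, a), pair(a, pair(c, c)), a))  →  pair(c, pair(c, a))   [R1 at 2]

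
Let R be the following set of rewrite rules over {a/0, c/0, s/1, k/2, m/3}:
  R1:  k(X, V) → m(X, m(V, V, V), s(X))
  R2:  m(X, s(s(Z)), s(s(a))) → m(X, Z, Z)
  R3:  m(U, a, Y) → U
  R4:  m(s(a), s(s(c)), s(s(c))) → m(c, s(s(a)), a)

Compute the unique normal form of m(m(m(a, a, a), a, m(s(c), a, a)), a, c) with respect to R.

a

1. m(m(m(a, a, a), a, m(s(c), a, a)), a, c)  →  m(m(a, a, a), a, m(s(c), a, a))   [R3 at ε]
2. m(m(a, a, a), a, m(s(c), a, a))  →  m(a, a, a)   [R3 at ε]
3. m(a, a, a)  →  a   [R3 at ε]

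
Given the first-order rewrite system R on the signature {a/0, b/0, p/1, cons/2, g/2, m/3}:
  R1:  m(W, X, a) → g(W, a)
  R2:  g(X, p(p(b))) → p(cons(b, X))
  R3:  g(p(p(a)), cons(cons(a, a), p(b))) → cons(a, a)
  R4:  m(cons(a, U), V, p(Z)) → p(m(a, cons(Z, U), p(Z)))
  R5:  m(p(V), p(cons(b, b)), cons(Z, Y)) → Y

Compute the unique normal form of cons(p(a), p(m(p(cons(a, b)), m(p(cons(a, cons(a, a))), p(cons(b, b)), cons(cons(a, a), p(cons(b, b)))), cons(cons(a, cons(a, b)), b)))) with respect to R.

cons(p(a), p(b))

1. cons(p(a), p(m(p(cons(a, b)), m(p(cons(a, cons(a, a))), p(cons(b, b)), cons(cons(a, a), p(cons(b, b)))), cons(cons(a, cons(a, b)), b))))  →  cons(p(a), p(m(p(cons(a, b)), p(cons(b, b)), cons(cons(a, cons(a, b)), b))))   [R5 at 2.1.2]
2. cons(p(a), p(m(p(cons(a, b)), p(cons(b, b)), cons(cons(a, cons(a, b)), b))))  →  cons(p(a), p(b))   [R5 at 2.1]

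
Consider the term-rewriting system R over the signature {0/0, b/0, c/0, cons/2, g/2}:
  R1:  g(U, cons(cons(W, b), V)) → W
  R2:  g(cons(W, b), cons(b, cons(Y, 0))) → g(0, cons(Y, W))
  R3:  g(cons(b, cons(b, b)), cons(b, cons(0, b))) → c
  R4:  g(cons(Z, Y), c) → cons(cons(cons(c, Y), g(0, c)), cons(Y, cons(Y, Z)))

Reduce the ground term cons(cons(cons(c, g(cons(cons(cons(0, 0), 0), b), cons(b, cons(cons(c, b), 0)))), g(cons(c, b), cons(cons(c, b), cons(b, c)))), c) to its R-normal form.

cons(cons(cons(c, c), c), c)

1. cons(cons(cons(c, g(cons(cons(cons(0, 0), 0), b), cons(b, cons(cons(c, b), 0)))), g(cons(c, b), cons(cons(c, b), cons(b, c)))), c)  →  cons(cons(cons(c, g(0, cons(cons(c, b), cons(cons(0, 0), 0)))), g(cons(c, b), cons(cons(c, b), cons(b, c)))), c)   [R2 at 1.1.2]
2. cons(cons(cons(c, g(0, cons(cons(c, b), cons(cons(0, 0), 0)))), g(cons(c, b), cons(cons(c, b), cons(b, c)))), c)  →  cons(cons(cons(c, c), g(cons(c, b), cons(cons(c, b), cons(b, c)))), c)   [R1 at 1.1.2]
3. cons(cons(cons(c, c), g(cons(c, b), cons(cons(c, b), cons(b, c)))), c)  →  cons(cons(cons(c, c), c), c)   [R1 at 1.2]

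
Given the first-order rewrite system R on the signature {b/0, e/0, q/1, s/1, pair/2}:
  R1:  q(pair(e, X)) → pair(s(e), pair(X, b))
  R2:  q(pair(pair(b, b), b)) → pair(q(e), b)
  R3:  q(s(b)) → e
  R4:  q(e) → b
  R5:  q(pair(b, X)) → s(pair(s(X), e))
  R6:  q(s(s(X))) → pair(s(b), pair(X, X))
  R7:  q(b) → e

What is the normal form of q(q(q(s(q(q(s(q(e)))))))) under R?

e

1. q(q(q(s(q(q(s(q(e))))))))  →  q(q(q(s(q(q(s(b)))))))   [R4 at 1.1.1.1.1.1.1]
2. q(q(q(s(q(q(s(b)))))))  →  q(q(q(s(q(e)))))   [R3 at 1.1.1.1.1]
3. q(q(q(s(q(e)))))  →  q(q(q(s(b))))   [R4 at 1.1.1.1]
4. q(q(q(s(b))))  →  q(q(e))   [R3 at 1.1]
5. q(q(e))  →  q(b)   [R4 at 1]
6. q(b)  →  e   [R7 at ε]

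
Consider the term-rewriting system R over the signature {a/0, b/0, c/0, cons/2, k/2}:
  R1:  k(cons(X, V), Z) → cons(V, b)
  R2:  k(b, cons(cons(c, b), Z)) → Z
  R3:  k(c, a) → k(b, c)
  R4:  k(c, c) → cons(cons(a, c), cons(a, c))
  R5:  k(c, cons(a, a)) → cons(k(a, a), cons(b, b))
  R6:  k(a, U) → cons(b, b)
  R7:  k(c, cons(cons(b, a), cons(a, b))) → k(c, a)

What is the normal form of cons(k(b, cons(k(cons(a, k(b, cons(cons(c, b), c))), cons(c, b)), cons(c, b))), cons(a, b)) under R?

cons(cons(c, b), cons(a, b))

1. cons(k(b, cons(k(cons(a, k(b, cons(cons(c, b), c))), cons(c, b)), cons(c, b))), cons(a, b))  →  cons(k(b, cons(cons(k(b, cons(cons(c, b), c)), b), cons(c, b))), cons(a, b))   [R1 at 1.2.1]
2. cons(k(b, cons(cons(k(b, cons(cons(c, b), c)), b), cons(c, b))), cons(a, b))  →  cons(k(b, cons(cons(c, b), cons(c, b))), cons(a, b))   [R2 at 1.2.1.1]
3. cons(k(b, cons(cons(c, b), cons(c, b))), cons(a, b))  →  cons(cons(c, b), cons(a, b))   [R2 at 1]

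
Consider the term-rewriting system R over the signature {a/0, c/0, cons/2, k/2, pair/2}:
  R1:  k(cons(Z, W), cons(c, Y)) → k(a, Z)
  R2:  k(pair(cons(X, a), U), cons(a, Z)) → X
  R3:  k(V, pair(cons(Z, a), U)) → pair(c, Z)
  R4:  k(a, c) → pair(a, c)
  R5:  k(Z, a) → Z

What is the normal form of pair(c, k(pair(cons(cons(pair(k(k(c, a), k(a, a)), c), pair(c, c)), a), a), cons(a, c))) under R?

pair(c, cons(pair(c, c), pair(c, c)))

1. pair(c, k(pair(cons(cons(pair(k(k(c, a), k(a, a)), c), pair(c, c)), a), a), cons(a, c)))  →  pair(c, cons(pair(k(k(c, a), k(a, a)), c), pair(c, c)))   [R2 at 2]
2. pair(c, cons(pair(k(k(c, a), k(a, a)), c), pair(c, c)))  →  pair(c, cons(pair(k(c, k(a, a)), c), pair(c, c)))   [R5 at 2.1.1.1]
3. pair(c, cons(pair(k(c, k(a, a)), c), pair(c, c)))  →  pair(c, cons(pair(k(c, a), c), pair(c, c)))   [R5 at 2.1.1.2]
4. pair(c, cons(pair(k(c, a), c), pair(c, c)))  →  pair(c, cons(pair(c, c), pair(c, c)))   [R5 at 2.1.1]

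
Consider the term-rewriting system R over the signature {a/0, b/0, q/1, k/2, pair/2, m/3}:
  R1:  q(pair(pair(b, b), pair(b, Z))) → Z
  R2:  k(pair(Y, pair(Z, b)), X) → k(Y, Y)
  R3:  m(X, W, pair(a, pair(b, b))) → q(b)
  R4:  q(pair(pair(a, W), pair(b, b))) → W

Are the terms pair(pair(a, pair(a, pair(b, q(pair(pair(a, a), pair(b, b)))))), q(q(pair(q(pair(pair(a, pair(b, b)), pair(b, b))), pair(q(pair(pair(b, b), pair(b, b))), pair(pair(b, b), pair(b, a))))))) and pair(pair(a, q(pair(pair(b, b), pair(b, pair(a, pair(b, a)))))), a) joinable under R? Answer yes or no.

Reduce t₁ = pair(pair(a, pair(a, pair(b, q(pair(pair(a, a), pair(b, b)))))), q(q(pair(q(pair(pair(a, pair(b, b)), pair(b, b))), pair(q(pair(pair(b, b), pair(b, b))), pair(pair(b, b), pair(b, a))))))):
1. pair(pair(a, pair(a, pair(b, q(pair(pair(a, a), pair(b, b)))))), q(q(pair(q(pair(pair(a, pair(b, b)), pair(b, b))), pair(q(pair(pair(b, b), pair(b, b))), pair(pair(b, b), pair(b, a)))))))  →  pair(pair(a, pair(a, pair(b, a))), q(q(pair(q(pair(pair(a, pair(b, b)), pair(b, b))), pair(q(pair(pair(b, b), pair(b, b))), pair(pair(b, b), pair(b, a)))))))   [R4 at 1.2.2.2]
2. pair(pair(a, pair(a, pair(b, a))), q(q(pair(q(pair(pair(a, pair(b, b)), pair(b, b))), pair(q(pair(pair(b, b), pair(b, b))), pair(pair(b, b), pair(b, a)))))))  →  pair(pair(a, pair(a, pair(b, a))), q(q(pair(pair(b, b), pair(q(pair(pair(b, b), pair(b, b))), pair(pair(b, b), pair(b, a)))))))   [R4 at 2.1.1.1]
3. pair(pair(a, pair(a, pair(b, a))), q(q(pair(pair(b, b), pair(q(pair(pair(b, b), pair(b, b))), pair(pair(b, b), pair(b, a)))))))  →  pair(pair(a, pair(a, pair(b, a))), q(q(pair(pair(b, b), pair(b, pair(pair(b, b), pair(b, a)))))))   [R1 at 2.1.1.2.1]
4. pair(pair(a, pair(a, pair(b, a))), q(q(pair(pair(b, b), pair(b, pair(pair(b, b), pair(b, a)))))))  →  pair(pair(a, pair(a, pair(b, a))), q(pair(pair(b, b), pair(b, a))))   [R1 at 2.1]
5. pair(pair(a, pair(a, pair(b, a))), q(pair(pair(b, b), pair(b, a))))  →  pair(pair(a, pair(a, pair(b, a))), a)   [R1 at 2]

Reduce t₂ = pair(pair(a, q(pair(pair(b, b), pair(b, pair(a, pair(b, a)))))), a):
1. pair(pair(a, q(pair(pair(b, b), pair(b, pair(a, pair(b, a)))))), a)  →  pair(pair(a, pair(a, pair(b, a))), a)   [R1 at 1.2]

yes — NF(t₁) = pair(pair(a, pair(a, pair(b, a))), a), NF(t₂) = pair(pair(a, pair(a, pair(b, a))), a)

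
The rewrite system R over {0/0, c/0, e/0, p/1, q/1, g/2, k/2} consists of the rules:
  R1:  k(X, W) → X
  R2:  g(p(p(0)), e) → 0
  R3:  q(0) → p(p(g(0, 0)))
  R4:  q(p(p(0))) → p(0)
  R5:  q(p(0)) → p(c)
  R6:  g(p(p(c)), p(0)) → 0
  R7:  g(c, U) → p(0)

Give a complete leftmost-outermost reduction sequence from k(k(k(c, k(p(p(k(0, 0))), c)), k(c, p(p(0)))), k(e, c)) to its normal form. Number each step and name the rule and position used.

1. k(k(k(c, k(p(p(k(0, 0))), c)), k(c, p(p(0)))), k(e, c))  →  k(k(c, k(p(p(k(0, 0))), c)), k(c, p(p(0))))   [R1 at ε]
2. k(k(c, k(p(p(k(0, 0))), c)), k(c, p(p(0))))  →  k(c, k(p(p(k(0, 0))), c))   [R1 at ε]
3. k(c, k(p(p(k(0, 0))), c))  →  c   [R1 at ε]

c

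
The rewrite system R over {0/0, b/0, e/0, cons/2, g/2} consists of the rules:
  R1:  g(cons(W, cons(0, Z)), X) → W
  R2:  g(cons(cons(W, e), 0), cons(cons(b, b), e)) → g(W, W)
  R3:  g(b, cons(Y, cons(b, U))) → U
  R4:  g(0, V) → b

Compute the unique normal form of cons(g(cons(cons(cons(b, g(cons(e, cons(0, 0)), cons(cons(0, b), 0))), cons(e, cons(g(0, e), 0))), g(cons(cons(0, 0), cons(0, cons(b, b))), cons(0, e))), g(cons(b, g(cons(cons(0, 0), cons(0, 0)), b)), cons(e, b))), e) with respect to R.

1. cons(g(cons(cons(cons(b, g(cons(e, cons(0, 0)), cons(cons(0, b), 0))), cons(e, cons(g(0, e), 0))), g(cons(cons(0, 0), cons(0, cons(b, b))), cons(0, e))), g(cons(b, g(cons(cons(0, 0), cons(0, 0)), b)), cons(e, b))), e)  →  cons(g(cons(cons(cons(b, e), cons(e, cons(g(0, e), 0))), g(cons(cons(0, 0), cons(0, cons(b, b))), cons(0, e))), g(cons(b, g(cons(cons(0, 0), cons(0, 0)), b)), cons(e, b))), e)   [R1 at 1.1.1.1.2]
2. cons(g(cons(cons(cons(b, e), cons(e, cons(g(0, e), 0))), g(cons(cons(0, 0), cons(0, cons(b, b))), cons(0, e))), g(cons(b, g(cons(cons(0, 0), cons(0, 0)), b)), cons(e, b))), e)  →  cons(g(cons(cons(cons(b, e), cons(e, cons(b, 0))), g(cons(cons(0, 0), cons(0, cons(b, b))), cons(0, e))), g(cons(b, g(cons(cons(0, 0), cons(0, 0)), b)), cons(e, b))), e)   [R4 at 1.1.1.2.2.1]
3. cons(g(cons(cons(cons(b, e), cons(e, cons(b, 0))), g(cons(cons(0, 0), cons(0, cons(b, b))), cons(0, e))), g(cons(b, g(cons(cons(0, 0), cons(0, 0)), b)), cons(e, b))), e)  →  cons(g(cons(cons(cons(b, e), cons(e, cons(b, 0))), cons(0, 0)), g(cons(b, g(cons(cons(0, 0), cons(0, 0)), b)), cons(e, b))), e)   [R1 at 1.1.2]
4. cons(g(cons(cons(cons(b, e), cons(e, cons(b, 0))), cons(0, 0)), g(cons(b, g(cons(cons(0, 0), cons(0, 0)), b)), cons(e, b))), e)  →  cons(cons(cons(b, e), cons(e, cons(b, 0))), e)   [R1 at 1]

cons(cons(cons(b, e), cons(e, cons(b, 0))), e)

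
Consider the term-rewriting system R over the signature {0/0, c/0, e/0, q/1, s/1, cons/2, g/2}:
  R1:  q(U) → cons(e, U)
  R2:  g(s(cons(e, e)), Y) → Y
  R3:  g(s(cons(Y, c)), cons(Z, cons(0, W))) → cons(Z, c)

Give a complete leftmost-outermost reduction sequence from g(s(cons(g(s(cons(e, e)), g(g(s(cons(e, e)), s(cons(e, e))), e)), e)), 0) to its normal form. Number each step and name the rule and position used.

0

1. g(s(cons(g(s(cons(e, e)), g(g(s(cons(e, e)), s(cons(e, e))), e)), e)), 0)  →  g(s(cons(g(g(s(cons(e, e)), s(cons(e, e))), e), e)), 0)   [R2 at 1.1.1]
2. g(s(cons(g(g(s(cons(e, e)), s(cons(e, e))), e), e)), 0)  →  g(s(cons(g(s(cons(e, e)), e), e)), 0)   [R2 at 1.1.1.1]
3. g(s(cons(g(s(cons(e, e)), e), e)), 0)  →  g(s(cons(e, e)), 0)   [R2 at 1.1.1]
4. g(s(cons(e, e)), 0)  →  0   [R2 at ε]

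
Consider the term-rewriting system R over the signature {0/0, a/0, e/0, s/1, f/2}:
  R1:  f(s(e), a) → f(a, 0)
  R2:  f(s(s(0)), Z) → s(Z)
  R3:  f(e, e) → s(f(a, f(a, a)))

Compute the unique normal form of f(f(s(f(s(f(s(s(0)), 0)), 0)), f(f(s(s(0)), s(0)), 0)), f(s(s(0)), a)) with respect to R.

1. f(f(s(f(s(f(s(s(0)), 0)), 0)), f(f(s(s(0)), s(0)), 0)), f(s(s(0)), a))  →  f(f(s(f(s(s(0)), 0)), f(f(s(s(0)), s(0)), 0)), f(s(s(0)), a))   [R2 at 1.1.1.1.1]
2. f(f(s(f(s(s(0)), 0)), f(f(s(s(0)), s(0)), 0)), f(s(s(0)), a))  →  f(f(s(s(0)), f(f(s(s(0)), s(0)), 0)), f(s(s(0)), a))   [R2 at 1.1.1]
3. f(f(s(s(0)), f(f(s(s(0)), s(0)), 0)), f(s(s(0)), a))  →  f(s(f(f(s(s(0)), s(0)), 0)), f(s(s(0)), a))   [R2 at 1]
4. f(s(f(f(s(s(0)), s(0)), 0)), f(s(s(0)), a))  →  f(s(f(s(s(0)), 0)), f(s(s(0)), a))   [R2 at 1.1.1]
5. f(s(f(s(s(0)), 0)), f(s(s(0)), a))  →  f(s(s(0)), f(s(s(0)), a))   [R2 at 1.1]
6. f(s(s(0)), f(s(s(0)), a))  →  s(f(s(s(0)), a))   [R2 at ε]
7. s(f(s(s(0)), a))  →  s(s(a))   [R2 at 1]

s(s(a))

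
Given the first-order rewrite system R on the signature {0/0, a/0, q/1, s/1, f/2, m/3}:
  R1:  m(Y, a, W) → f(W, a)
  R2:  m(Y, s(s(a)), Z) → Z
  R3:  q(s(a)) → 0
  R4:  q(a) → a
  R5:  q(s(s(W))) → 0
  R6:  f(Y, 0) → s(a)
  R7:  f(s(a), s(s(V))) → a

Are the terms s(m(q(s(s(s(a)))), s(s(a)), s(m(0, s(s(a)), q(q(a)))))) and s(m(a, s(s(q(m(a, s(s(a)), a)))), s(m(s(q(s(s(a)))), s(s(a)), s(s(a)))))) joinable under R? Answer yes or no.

no — NF(t₁) = s(s(a)), NF(t₂) = s(s(s(s(a))))

Reduce t₁ = s(m(q(s(s(s(a)))), s(s(a)), s(m(0, s(s(a)), q(q(a)))))):
1. s(m(q(s(s(s(a)))), s(s(a)), s(m(0, s(s(a)), q(q(a))))))  →  s(s(m(0, s(s(a)), q(q(a)))))   [R2 at 1]
2. s(s(m(0, s(s(a)), q(q(a)))))  →  s(s(q(q(a))))   [R2 at 1.1]
3. s(s(q(q(a))))  →  s(s(q(a)))   [R4 at 1.1.1]
4. s(s(q(a)))  →  s(s(a))   [R4 at 1.1]

Reduce t₂ = s(m(a, s(s(q(m(a, s(s(a)), a)))), s(m(s(q(s(s(a)))), s(s(a)), s(s(a)))))):
1. s(m(a, s(s(q(m(a, s(s(a)), a)))), s(m(s(q(s(s(a)))), s(s(a)), s(s(a))))))  →  s(m(a, s(s(q(a))), s(m(s(q(s(s(a)))), s(s(a)), s(s(a))))))   [R2 at 1.2.1.1.1]
2. s(m(a, s(s(q(a))), s(m(s(q(s(s(a)))), s(s(a)), s(s(a))))))  →  s(m(a, s(s(a)), s(m(s(q(s(s(a)))), s(s(a)), s(s(a))))))   [R4 at 1.2.1.1]
3. s(m(a, s(s(a)), s(m(s(q(s(s(a)))), s(s(a)), s(s(a))))))  →  s(s(m(s(q(s(s(a)))), s(s(a)), s(s(a)))))   [R2 at 1]
4. s(s(m(s(q(s(s(a)))), s(s(a)), s(s(a)))))  →  s(s(s(s(a))))   [R2 at 1.1]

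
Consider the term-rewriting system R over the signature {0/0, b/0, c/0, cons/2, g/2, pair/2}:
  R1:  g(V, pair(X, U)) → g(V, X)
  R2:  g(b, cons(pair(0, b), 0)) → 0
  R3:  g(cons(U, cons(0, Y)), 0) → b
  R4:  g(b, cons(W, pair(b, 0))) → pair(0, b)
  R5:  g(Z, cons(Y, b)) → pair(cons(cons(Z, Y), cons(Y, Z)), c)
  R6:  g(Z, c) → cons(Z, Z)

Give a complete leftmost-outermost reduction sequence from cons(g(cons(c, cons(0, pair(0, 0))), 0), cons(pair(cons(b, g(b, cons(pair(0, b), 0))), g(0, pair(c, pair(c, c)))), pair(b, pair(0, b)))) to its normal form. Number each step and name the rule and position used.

1. cons(g(cons(c, cons(0, pair(0, 0))), 0), cons(pair(cons(b, g(b, cons(pair(0, b), 0))), g(0, pair(c, pair(c, c)))), pair(b, pair(0, b))))  →  cons(b, cons(pair(cons(b, g(b, cons(pair(0, b), 0))), g(0, pair(c, pair(c, c)))), pair(b, pair(0, b))))   [R3 at 1]
2. cons(b, cons(pair(cons(b, g(b, cons(pair(0, b), 0))), g(0, pair(c, pair(c, c)))), pair(b, pair(0, b))))  →  cons(b, cons(pair(cons(b, 0), g(0, pair(c, pair(c, c)))), pair(b, pair(0, b))))   [R2 at 2.1.1.2]
3. cons(b, cons(pair(cons(b, 0), g(0, pair(c, pair(c, c)))), pair(b, pair(0, b))))  →  cons(b, cons(pair(cons(b, 0), g(0, c)), pair(b, pair(0, b))))   [R1 at 2.1.2]
4. cons(b, cons(pair(cons(b, 0), g(0, c)), pair(b, pair(0, b))))  →  cons(b, cons(pair(cons(b, 0), cons(0, 0)), pair(b, pair(0, b))))   [R6 at 2.1.2]

cons(b, cons(pair(cons(b, 0), cons(0, 0)), pair(b, pair(0, b))))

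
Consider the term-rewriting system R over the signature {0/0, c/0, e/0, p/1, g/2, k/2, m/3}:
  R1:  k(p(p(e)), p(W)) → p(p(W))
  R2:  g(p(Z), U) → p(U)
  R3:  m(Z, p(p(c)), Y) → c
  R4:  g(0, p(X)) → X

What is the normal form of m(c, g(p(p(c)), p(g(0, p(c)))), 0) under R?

1. m(c, g(p(p(c)), p(g(0, p(c)))), 0)  →  m(c, p(p(g(0, p(c)))), 0)   [R2 at 2]
2. m(c, p(p(g(0, p(c)))), 0)  →  m(c, p(p(c)), 0)   [R4 at 2.1.1]
3. m(c, p(p(c)), 0)  →  c   [R3 at ε]

c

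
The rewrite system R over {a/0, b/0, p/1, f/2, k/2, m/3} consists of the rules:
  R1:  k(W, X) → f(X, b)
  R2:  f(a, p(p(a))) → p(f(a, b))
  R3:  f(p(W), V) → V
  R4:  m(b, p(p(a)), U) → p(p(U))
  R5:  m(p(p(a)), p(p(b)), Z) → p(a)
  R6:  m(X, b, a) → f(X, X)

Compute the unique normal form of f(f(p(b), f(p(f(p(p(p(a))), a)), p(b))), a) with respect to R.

1. f(f(p(b), f(p(f(p(p(p(a))), a)), p(b))), a)  →  f(f(p(f(p(p(p(a))), a)), p(b)), a)   [R3 at 1]
2. f(f(p(f(p(p(p(a))), a)), p(b)), a)  →  f(p(b), a)   [R3 at 1]
3. f(p(b), a)  →  a   [R3 at ε]

a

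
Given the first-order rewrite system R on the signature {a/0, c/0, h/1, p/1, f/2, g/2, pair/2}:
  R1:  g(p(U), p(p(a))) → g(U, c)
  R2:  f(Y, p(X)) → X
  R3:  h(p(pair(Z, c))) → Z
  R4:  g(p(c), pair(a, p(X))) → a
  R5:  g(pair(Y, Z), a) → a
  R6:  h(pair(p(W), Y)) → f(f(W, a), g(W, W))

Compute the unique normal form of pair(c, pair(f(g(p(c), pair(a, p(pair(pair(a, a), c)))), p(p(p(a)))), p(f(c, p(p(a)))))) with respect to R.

pair(c, pair(p(p(a)), p(p(a))))

1. pair(c, pair(f(g(p(c), pair(a, p(pair(pair(a, a), c)))), p(p(p(a)))), p(f(c, p(p(a))))))  →  pair(c, pair(p(p(a)), p(f(c, p(p(a))))))   [R2 at 2.1]
2. pair(c, pair(p(p(a)), p(f(c, p(p(a))))))  →  pair(c, pair(p(p(a)), p(p(a))))   [R2 at 2.2.1]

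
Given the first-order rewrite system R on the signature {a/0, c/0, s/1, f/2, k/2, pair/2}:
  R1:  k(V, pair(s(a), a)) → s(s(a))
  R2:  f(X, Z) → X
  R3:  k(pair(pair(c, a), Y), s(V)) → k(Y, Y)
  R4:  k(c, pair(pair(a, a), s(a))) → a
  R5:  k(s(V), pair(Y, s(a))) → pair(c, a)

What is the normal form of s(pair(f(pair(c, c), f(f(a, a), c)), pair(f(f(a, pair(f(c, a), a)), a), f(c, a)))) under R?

s(pair(pair(c, c), pair(a, c)))

1. s(pair(f(pair(c, c), f(f(a, a), c)), pair(f(f(a, pair(f(c, a), a)), a), f(c, a))))  →  s(pair(pair(c, c), pair(f(f(a, pair(f(c, a), a)), a), f(c, a))))   [R2 at 1.1]
2. s(pair(pair(c, c), pair(f(f(a, pair(f(c, a), a)), a), f(c, a))))  →  s(pair(pair(c, c), pair(f(a, pair(f(c, a), a)), f(c, a))))   [R2 at 1.2.1]
3. s(pair(pair(c, c), pair(f(a, pair(f(c, a), a)), f(c, a))))  →  s(pair(pair(c, c), pair(a, f(c, a))))   [R2 at 1.2.1]
4. s(pair(pair(c, c), pair(a, f(c, a))))  →  s(pair(pair(c, c), pair(a, c)))   [R2 at 1.2.2]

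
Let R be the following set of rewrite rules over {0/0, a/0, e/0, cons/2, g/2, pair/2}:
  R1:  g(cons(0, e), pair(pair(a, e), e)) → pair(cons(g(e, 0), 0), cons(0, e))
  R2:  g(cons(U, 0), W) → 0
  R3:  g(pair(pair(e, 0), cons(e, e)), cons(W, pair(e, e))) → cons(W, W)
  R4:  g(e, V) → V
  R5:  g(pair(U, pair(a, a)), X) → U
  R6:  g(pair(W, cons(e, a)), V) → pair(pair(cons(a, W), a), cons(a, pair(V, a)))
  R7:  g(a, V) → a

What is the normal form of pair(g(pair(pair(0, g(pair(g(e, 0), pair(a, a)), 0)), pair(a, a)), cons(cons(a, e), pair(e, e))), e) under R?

1. pair(g(pair(pair(0, g(pair(g(e, 0), pair(a, a)), 0)), pair(a, a)), cons(cons(a, e), pair(e, e))), e)  →  pair(pair(0, g(pair(g(e, 0), pair(a, a)), 0)), e)   [R5 at 1]
2. pair(pair(0, g(pair(g(e, 0), pair(a, a)), 0)), e)  →  pair(pair(0, g(e, 0)), e)   [R5 at 1.2]
3. pair(pair(0, g(e, 0)), e)  →  pair(pair(0, 0), e)   [R4 at 1.2]

pair(pair(0, 0), e)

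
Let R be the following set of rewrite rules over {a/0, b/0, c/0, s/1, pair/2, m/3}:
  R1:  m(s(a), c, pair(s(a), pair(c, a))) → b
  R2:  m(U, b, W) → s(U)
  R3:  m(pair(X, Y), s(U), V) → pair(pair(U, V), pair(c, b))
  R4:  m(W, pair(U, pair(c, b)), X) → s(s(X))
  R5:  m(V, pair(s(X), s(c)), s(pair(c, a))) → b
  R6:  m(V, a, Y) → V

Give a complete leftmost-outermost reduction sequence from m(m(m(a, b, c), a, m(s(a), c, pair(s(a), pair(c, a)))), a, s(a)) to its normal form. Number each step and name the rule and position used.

s(a)

1. m(m(m(a, b, c), a, m(s(a), c, pair(s(a), pair(c, a)))), a, s(a))  →  m(m(a, b, c), a, m(s(a), c, pair(s(a), pair(c, a))))   [R6 at ε]
2. m(m(a, b, c), a, m(s(a), c, pair(s(a), pair(c, a))))  →  m(a, b, c)   [R6 at ε]
3. m(a, b, c)  →  s(a)   [R2 at ε]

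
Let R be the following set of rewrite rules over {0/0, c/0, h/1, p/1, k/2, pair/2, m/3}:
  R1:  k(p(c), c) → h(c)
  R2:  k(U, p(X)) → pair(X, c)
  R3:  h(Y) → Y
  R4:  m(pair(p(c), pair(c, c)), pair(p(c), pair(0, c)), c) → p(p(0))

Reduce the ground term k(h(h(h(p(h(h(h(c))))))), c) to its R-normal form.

c

1. k(h(h(h(p(h(h(h(c))))))), c)  →  k(h(h(p(h(h(h(c)))))), c)   [R3 at 1]
2. k(h(h(p(h(h(h(c)))))), c)  →  k(h(p(h(h(h(c))))), c)   [R3 at 1]
3. k(h(p(h(h(h(c))))), c)  →  k(p(h(h(h(c)))), c)   [R3 at 1]
4. k(p(h(h(h(c)))), c)  →  k(p(h(h(c))), c)   [R3 at 1.1]
5. k(p(h(h(c))), c)  →  k(p(h(c)), c)   [R3 at 1.1]
6. k(p(h(c)), c)  →  k(p(c), c)   [R3 at 1.1]
7. k(p(c), c)  →  h(c)   [R1 at ε]
8. h(c)  →  c   [R3 at ε]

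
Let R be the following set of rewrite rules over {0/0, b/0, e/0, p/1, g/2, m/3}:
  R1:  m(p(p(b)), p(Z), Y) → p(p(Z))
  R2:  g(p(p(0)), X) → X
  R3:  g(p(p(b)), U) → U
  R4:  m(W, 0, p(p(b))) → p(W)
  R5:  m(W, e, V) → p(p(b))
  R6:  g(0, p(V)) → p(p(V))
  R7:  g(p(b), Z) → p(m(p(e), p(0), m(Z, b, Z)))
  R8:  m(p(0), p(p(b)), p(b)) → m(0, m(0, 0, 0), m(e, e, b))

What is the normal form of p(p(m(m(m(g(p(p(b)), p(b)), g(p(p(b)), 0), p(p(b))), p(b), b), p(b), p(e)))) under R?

p(p(p(p(b))))

1. p(p(m(m(m(g(p(p(b)), p(b)), g(p(p(b)), 0), p(p(b))), p(b), b), p(b), p(e))))  →  p(p(m(m(m(p(b), g(p(p(b)), 0), p(p(b))), p(b), b), p(b), p(e))))   [R3 at 1.1.1.1.1]
2. p(p(m(m(m(p(b), g(p(p(b)), 0), p(p(b))), p(b), b), p(b), p(e))))  →  p(p(m(m(m(p(b), 0, p(p(b))), p(b), b), p(b), p(e))))   [R3 at 1.1.1.1.2]
3. p(p(m(m(m(p(b), 0, p(p(b))), p(b), b), p(b), p(e))))  →  p(p(m(m(p(p(b)), p(b), b), p(b), p(e))))   [R4 at 1.1.1.1]
4. p(p(m(m(p(p(b)), p(b), b), p(b), p(e))))  →  p(p(m(p(p(b)), p(b), p(e))))   [R1 at 1.1.1]
5. p(p(m(p(p(b)), p(b), p(e))))  →  p(p(p(p(b))))   [R1 at 1.1]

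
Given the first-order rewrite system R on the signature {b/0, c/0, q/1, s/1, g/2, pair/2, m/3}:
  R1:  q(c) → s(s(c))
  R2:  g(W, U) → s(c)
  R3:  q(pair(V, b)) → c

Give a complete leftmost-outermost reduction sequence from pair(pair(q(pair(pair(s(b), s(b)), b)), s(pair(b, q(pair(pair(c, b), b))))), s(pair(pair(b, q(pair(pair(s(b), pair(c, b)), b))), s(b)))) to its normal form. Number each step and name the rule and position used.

pair(pair(c, s(pair(b, c))), s(pair(pair(b, c), s(b))))

1. pair(pair(q(pair(pair(s(b), s(b)), b)), s(pair(b, q(pair(pair(c, b), b))))), s(pair(pair(b, q(pair(pair(s(b), pair(c, b)), b))), s(b))))  →  pair(pair(c, s(pair(b, q(pair(pair(c, b), b))))), s(pair(pair(b, q(pair(pair(s(b), pair(c, b)), b))), s(b))))   [R3 at 1.1]
2. pair(pair(c, s(pair(b, q(pair(pair(c, b), b))))), s(pair(pair(b, q(pair(pair(s(b), pair(c, b)), b))), s(b))))  →  pair(pair(c, s(pair(b, c))), s(pair(pair(b, q(pair(pair(s(b), pair(c, b)), b))), s(b))))   [R3 at 1.2.1.2]
3. pair(pair(c, s(pair(b, c))), s(pair(pair(b, q(pair(pair(s(b), pair(c, b)), b))), s(b))))  →  pair(pair(c, s(pair(b, c))), s(pair(pair(b, c), s(b))))   [R3 at 2.1.1.2]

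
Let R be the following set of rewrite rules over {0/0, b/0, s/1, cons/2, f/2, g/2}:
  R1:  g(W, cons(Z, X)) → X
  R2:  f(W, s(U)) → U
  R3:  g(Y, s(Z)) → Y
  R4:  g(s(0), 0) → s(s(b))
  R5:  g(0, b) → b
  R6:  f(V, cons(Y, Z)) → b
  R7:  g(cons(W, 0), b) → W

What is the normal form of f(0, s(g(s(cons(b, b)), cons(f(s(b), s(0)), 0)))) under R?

1. f(0, s(g(s(cons(b, b)), cons(f(s(b), s(0)), 0))))  →  g(s(cons(b, b)), cons(f(s(b), s(0)), 0))   [R2 at ε]
2. g(s(cons(b, b)), cons(f(s(b), s(0)), 0))  →  0   [R1 at ε]

0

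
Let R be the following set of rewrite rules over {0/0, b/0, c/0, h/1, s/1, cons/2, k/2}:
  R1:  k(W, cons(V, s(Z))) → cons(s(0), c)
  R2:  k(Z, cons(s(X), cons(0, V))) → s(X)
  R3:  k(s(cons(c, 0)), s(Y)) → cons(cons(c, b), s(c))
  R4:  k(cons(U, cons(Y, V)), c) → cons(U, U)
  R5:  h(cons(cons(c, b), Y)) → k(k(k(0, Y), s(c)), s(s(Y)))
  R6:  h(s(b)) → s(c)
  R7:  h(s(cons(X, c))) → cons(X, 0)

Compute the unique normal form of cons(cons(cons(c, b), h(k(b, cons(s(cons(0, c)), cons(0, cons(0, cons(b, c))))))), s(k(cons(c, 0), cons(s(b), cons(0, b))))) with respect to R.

cons(cons(cons(c, b), cons(0, 0)), s(s(b)))

1. cons(cons(cons(c, b), h(k(b, cons(s(cons(0, c)), cons(0, cons(0, cons(b, c))))))), s(k(cons(c, 0), cons(s(b), cons(0, b)))))  →  cons(cons(cons(c, b), h(s(cons(0, c)))), s(k(cons(c, 0), cons(s(b), cons(0, b)))))   [R2 at 1.2.1]
2. cons(cons(cons(c, b), h(s(cons(0, c)))), s(k(cons(c, 0), cons(s(b), cons(0, b)))))  →  cons(cons(cons(c, b), cons(0, 0)), s(k(cons(c, 0), cons(s(b), cons(0, b)))))   [R7 at 1.2]
3. cons(cons(cons(c, b), cons(0, 0)), s(k(cons(c, 0), cons(s(b), cons(0, b)))))  →  cons(cons(cons(c, b), cons(0, 0)), s(s(b)))   [R2 at 2.1]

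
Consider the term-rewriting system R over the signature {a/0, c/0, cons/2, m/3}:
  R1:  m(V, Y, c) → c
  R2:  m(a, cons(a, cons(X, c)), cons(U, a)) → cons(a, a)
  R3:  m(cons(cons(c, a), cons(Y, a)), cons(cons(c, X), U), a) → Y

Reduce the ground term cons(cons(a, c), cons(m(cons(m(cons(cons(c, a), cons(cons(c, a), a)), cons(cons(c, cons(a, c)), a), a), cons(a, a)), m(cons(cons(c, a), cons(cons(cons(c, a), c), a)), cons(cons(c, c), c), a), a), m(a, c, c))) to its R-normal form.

cons(cons(a, c), cons(a, c))

1. cons(cons(a, c), cons(m(cons(m(cons(cons(c, a), cons(cons(c, a), a)), cons(cons(c, cons(a, c)), a), a), cons(a, a)), m(cons(cons(c, a), cons(cons(cons(c, a), c), a)), cons(cons(c, c), c), a), a), m(a, c, c)))  →  cons(cons(a, c), cons(m(cons(cons(c, a), cons(a, a)), m(cons(cons(c, a), cons(cons(cons(c, a), c), a)), cons(cons(c, c), c), a), a), m(a, c, c)))   [R3 at 2.1.1.1]
2. cons(cons(a, c), cons(m(cons(cons(c, a), cons(a, a)), m(cons(cons(c, a), cons(cons(cons(c, a), c), a)), cons(cons(c, c), c), a), a), m(a, c, c)))  →  cons(cons(a, c), cons(m(cons(cons(c, a), cons(a, a)), cons(cons(c, a), c), a), m(a, c, c)))   [R3 at 2.1.2]
3. cons(cons(a, c), cons(m(cons(cons(c, a), cons(a, a)), cons(cons(c, a), c), a), m(a, c, c)))  →  cons(cons(a, c), cons(a, m(a, c, c)))   [R3 at 2.1]
4. cons(cons(a, c), cons(a, m(a, c, c)))  →  cons(cons(a, c), cons(a, c))   [R1 at 2.2]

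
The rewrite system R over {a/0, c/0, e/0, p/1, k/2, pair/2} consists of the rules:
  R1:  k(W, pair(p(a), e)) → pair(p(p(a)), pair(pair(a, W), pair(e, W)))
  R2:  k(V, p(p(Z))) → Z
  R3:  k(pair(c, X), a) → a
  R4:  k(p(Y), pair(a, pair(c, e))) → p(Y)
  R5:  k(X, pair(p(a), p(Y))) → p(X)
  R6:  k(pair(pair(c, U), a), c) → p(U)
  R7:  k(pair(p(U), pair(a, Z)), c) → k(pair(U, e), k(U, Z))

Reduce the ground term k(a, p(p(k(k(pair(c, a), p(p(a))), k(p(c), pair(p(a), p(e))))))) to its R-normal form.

c

1. k(a, p(p(k(k(pair(c, a), p(p(a))), k(p(c), pair(p(a), p(e)))))))  →  k(k(pair(c, a), p(p(a))), k(p(c), pair(p(a), p(e))))   [R2 at ε]
2. k(k(pair(c, a), p(p(a))), k(p(c), pair(p(a), p(e))))  →  k(a, k(p(c), pair(p(a), p(e))))   [R2 at 1]
3. k(a, k(p(c), pair(p(a), p(e))))  →  k(a, p(p(c)))   [R5 at 2]
4. k(a, p(p(c)))  →  c   [R2 at ε]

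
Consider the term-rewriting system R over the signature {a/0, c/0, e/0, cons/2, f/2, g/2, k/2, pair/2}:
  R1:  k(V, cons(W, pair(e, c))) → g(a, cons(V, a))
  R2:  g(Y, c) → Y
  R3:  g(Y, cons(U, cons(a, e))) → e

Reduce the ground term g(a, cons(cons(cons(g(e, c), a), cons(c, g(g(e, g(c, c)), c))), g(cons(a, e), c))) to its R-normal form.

1. g(a, cons(cons(cons(g(e, c), a), cons(c, g(g(e, g(c, c)), c))), g(cons(a, e), c)))  →  g(a, cons(cons(cons(e, a), cons(c, g(g(e, g(c, c)), c))), g(cons(a, e), c)))   [R2 at 2.1.1.1]
2. g(a, cons(cons(cons(e, a), cons(c, g(g(e, g(c, c)), c))), g(cons(a, e), c)))  →  g(a, cons(cons(cons(e, a), cons(c, g(e, g(c, c)))), g(cons(a, e), c)))   [R2 at 2.1.2.2]
3. g(a, cons(cons(cons(e, a), cons(c, g(e, g(c, c)))), g(cons(a, e), c)))  →  g(a, cons(cons(cons(e, a), cons(c, g(e, c))), g(cons(a, e), c)))   [R2 at 2.1.2.2.2]
4. g(a, cons(cons(cons(e, a), cons(c, g(e, c))), g(cons(a, e), c)))  →  g(a, cons(cons(cons(e, a), cons(c, e)), g(cons(a, e), c)))   [R2 at 2.1.2.2]
5. g(a, cons(cons(cons(e, a), cons(c, e)), g(cons(a, e), c)))  →  g(a, cons(cons(cons(e, a), cons(c, e)), cons(a, e)))   [R2 at 2.2]
6. g(a, cons(cons(cons(e, a), cons(c, e)), cons(a, e)))  →  e   [R3 at ε]

e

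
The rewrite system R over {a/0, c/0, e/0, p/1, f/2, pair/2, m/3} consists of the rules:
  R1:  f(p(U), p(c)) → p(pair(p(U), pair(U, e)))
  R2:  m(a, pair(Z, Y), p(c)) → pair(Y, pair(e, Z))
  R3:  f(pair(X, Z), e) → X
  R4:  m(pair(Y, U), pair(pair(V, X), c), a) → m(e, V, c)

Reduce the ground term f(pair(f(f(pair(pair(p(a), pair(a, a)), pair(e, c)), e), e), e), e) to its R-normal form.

p(a)

1. f(pair(f(f(pair(pair(p(a), pair(a, a)), pair(e, c)), e), e), e), e)  →  f(f(pair(pair(p(a), pair(a, a)), pair(e, c)), e), e)   [R3 at ε]
2. f(f(pair(pair(p(a), pair(a, a)), pair(e, c)), e), e)  →  f(pair(p(a), pair(a, a)), e)   [R3 at 1]
3. f(pair(p(a), pair(a, a)), e)  →  p(a)   [R3 at ε]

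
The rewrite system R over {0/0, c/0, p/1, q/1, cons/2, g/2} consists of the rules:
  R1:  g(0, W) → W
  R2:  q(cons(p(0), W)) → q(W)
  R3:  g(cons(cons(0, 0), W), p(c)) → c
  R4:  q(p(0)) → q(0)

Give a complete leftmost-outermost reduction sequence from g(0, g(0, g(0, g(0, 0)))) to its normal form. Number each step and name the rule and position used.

0

1. g(0, g(0, g(0, g(0, 0))))  →  g(0, g(0, g(0, 0)))   [R1 at ε]
2. g(0, g(0, g(0, 0)))  →  g(0, g(0, 0))   [R1 at ε]
3. g(0, g(0, 0))  →  g(0, 0)   [R1 at ε]
4. g(0, 0)  →  0   [R1 at ε]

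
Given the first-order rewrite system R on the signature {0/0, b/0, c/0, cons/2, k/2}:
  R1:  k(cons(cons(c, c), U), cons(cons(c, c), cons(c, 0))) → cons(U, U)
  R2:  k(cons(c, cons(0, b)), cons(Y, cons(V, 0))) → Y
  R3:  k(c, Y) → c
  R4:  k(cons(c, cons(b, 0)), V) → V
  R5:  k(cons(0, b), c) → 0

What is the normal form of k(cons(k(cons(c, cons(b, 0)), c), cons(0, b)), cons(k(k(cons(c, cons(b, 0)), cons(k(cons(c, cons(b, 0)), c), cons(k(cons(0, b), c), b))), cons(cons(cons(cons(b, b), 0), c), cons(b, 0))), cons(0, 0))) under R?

cons(cons(cons(b, b), 0), c)

1. k(cons(k(cons(c, cons(b, 0)), c), cons(0, b)), cons(k(k(cons(c, cons(b, 0)), cons(k(cons(c, cons(b, 0)), c), cons(k(cons(0, b), c), b))), cons(cons(cons(cons(b, b), 0), c), cons(b, 0))), cons(0, 0)))  →  k(cons(c, cons(0, b)), cons(k(k(cons(c, cons(b, 0)), cons(k(cons(c, cons(b, 0)), c), cons(k(cons(0, b), c), b))), cons(cons(cons(cons(b, b), 0), c), cons(b, 0))), cons(0, 0)))   [R4 at 1.1]
2. k(cons(c, cons(0, b)), cons(k(k(cons(c, cons(b, 0)), cons(k(cons(c, cons(b, 0)), c), cons(k(cons(0, b), c), b))), cons(cons(cons(cons(b, b), 0), c), cons(b, 0))), cons(0, 0)))  →  k(k(cons(c, cons(b, 0)), cons(k(cons(c, cons(b, 0)), c), cons(k(cons(0, b), c), b))), cons(cons(cons(cons(b, b), 0), c), cons(b, 0)))   [R2 at ε]
3. k(k(cons(c, cons(b, 0)), cons(k(cons(c, cons(b, 0)), c), cons(k(cons(0, b), c), b))), cons(cons(cons(cons(b, b), 0), c), cons(b, 0)))  →  k(cons(k(cons(c, cons(b, 0)), c), cons(k(cons(0, b), c), b)), cons(cons(cons(cons(b, b), 0), c), cons(b, 0)))   [R4 at 1]
4. k(cons(k(cons(c, cons(b, 0)), c), cons(k(cons(0, b), c), b)), cons(cons(cons(cons(b, b), 0), c), cons(b, 0)))  →  k(cons(c, cons(k(cons(0, b), c), b)), cons(cons(cons(cons(b, b), 0), c), cons(b, 0)))   [R4 at 1.1]
5. k(cons(c, cons(k(cons(0, b), c), b)), cons(cons(cons(cons(b, b), 0), c), cons(b, 0)))  →  k(cons(c, cons(0, b)), cons(cons(cons(cons(b, b), 0), c), cons(b, 0)))   [R5 at 1.2.1]
6. k(cons(c, cons(0, b)), cons(cons(cons(cons(b, b), 0), c), cons(b, 0)))  →  cons(cons(cons(b, b), 0), c)   [R2 at ε]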